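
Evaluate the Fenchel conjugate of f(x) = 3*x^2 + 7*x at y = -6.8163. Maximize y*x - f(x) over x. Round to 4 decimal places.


f*(y) = sup_x {y*x - a*x^2 - b*x} = sup_x {(y-b)*x - a*x^2}
FOC: (y - b) - 2a*x = 0 => x* = (y - b)/(2a)
x* = (-6.8163 - 7)/(2*3) = -2.3027
f*(-6.8163) = (y-b)^2/(4a) = (-6.8163 - 7)^2/(4*3)
= 190.8901/12 = 15.9075


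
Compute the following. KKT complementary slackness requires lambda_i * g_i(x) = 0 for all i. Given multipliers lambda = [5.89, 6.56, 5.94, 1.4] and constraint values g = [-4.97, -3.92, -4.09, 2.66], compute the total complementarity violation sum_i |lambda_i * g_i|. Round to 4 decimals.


KKT complementary slackness check:
lambda_1 * g_1 = 5.89 * -4.97 = -29.2733
lambda_2 * g_2 = 6.56 * -3.92 = -25.7152
lambda_3 * g_3 = 5.94 * -4.09 = -24.2946
lambda_4 * g_4 = 1.4 * 2.66 = 3.724
Total violation = 29.2733 + 25.7152 + 24.2946 + 3.724 = 83.0071


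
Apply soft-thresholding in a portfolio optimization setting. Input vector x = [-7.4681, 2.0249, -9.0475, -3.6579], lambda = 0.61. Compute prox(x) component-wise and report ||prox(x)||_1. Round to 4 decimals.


Soft-thresholding with lambda = 0.61:
prox(-7.4681) = sign(-7.4681)*max(|-7.4681| - 0.61, 0) = -6.8581
prox(2.0249) = sign(2.0249)*max(|2.0249| - 0.61, 0) = 1.4149
prox(-9.0475) = sign(-9.0475)*max(|-9.0475| - 0.61, 0) = -8.4375
prox(-3.6579) = sign(-3.6579)*max(|-3.6579| - 0.61, 0) = -3.0479
prox(x) = [-6.8581, 1.4149, -8.4375, -3.0479]
||prox(x)||_1 = 6.8581 + 1.4149 + 8.4375 + 3.0479 = 19.7584


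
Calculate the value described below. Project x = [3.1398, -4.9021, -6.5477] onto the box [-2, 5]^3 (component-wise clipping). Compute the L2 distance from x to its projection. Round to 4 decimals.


Project each component onto [-2, 5].
clip(3.1398) = 3.1398, clip(-4.9021) = -2.0, clip(-6.5477) = -2.0
Projection = [3.1398, -2.0, -2.0]
Squared diffs: [0.0, 8.4222, 20.6816]
Distance = sqrt(29.1038) = 5.3948


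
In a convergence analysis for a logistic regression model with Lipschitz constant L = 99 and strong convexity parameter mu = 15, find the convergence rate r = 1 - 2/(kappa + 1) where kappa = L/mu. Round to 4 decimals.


Step 1: Compute the condition number.
kappa = L/mu = 99/15 = 6.6
Step 2: Compute the convergence rate.
r = 1 - 2/(kappa + 1) = 1 - 2*mu/(L + mu) = (L - mu)/(L + mu) = 84/114 = 0.7368


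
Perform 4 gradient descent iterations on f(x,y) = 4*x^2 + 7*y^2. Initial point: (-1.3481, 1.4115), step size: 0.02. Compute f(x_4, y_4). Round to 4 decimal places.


Gradient descent on f(x,y) = 4*x^2 + 7*y^2.
Starting point: (-1.3481, 1.4115), alpha = 0.02
Step 1: grad_x = 2*4*-1.3481 = -10.7848, grad_y = 2*7*1.4115 = 19.761
  x_1 = -1.3481 - 0.02*-10.7848 = -1.1324
  y_1 = 1.4115 - 0.02*19.761 = 1.0163
Step 2: grad_x = 2*4*-1.1324 = -9.0592, grad_y = 2*7*1.0163 = 14.2279
  x_2 = -1.1324 - 0.02*-9.0592 = -0.9512
  y_2 = 1.0163 - 0.02*14.2279 = 0.7317
Step 3: grad_x = 2*4*-0.9512 = -7.6098, grad_y = 2*7*0.7317 = 10.2441
  x_3 = -0.9512 - 0.02*-7.6098 = -0.799
  y_3 = 0.7317 - 0.02*10.2441 = 0.5268
Step 4: grad_x = 2*4*-0.799 = -6.3922, grad_y = 2*7*0.5268 = 7.3758
  x_4 = -0.799 - 0.02*-6.3922 = -0.6712
  y_4 = 0.5268 - 0.02*7.3758 = 0.3793
f(-0.6712, 0.3793) = 4*(-0.6712)^2 + 7*0.3793^2 = 2.8091


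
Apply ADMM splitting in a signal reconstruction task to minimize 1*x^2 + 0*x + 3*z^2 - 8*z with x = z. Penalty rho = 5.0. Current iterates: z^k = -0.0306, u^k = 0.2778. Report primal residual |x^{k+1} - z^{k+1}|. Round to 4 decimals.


ADMM iteration with rho = 5.0, z^k = -0.0306, u^k = 0.2778
Step 1: x-update.
Minimize 1*x^2 + 0*x + (5.0/2)*(x + 0.0306 + 0.2778)^2
FOC: (2*1 + 5.0)*x = 0 + 5.0*(-0.0306 - 0.2778)
x^{k+1} = -0.2203
Step 2: z-update.
Minimize 3*z^2 - 8*z + (5.0/2)*(-0.2203 - z + 0.2778)^2
FOC: (2*3 + 5.0)*z = 8 + 5.0*(-0.2203 + 0.2778)
z^{k+1} = 0.7534
Step 3: u-update.
u^{k+1} = 0.2778 - 0.2203 - 0.7534 = -0.6959
Step 4: Primal residual = |-0.2203 - 0.7534| = 0.9737


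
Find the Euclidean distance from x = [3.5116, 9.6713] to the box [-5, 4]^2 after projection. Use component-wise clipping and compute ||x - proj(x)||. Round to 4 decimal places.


Project each component onto [-5, 4].
clip(3.5116) = 3.5116, clip(9.6713) = 4.0
Projection = [3.5116, 4.0]
Squared diffs: [0.0, 32.1636]
Distance = sqrt(32.1636) = 5.6713


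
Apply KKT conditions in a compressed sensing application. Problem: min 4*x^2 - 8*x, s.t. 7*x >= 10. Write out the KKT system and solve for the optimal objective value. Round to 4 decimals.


Step 1: Try lambda = 0 (constraint inactive).
x_unc = 8/(2*4) = 1.0
Check: 7*1.0 = 7.0 < 10 -- violated!
Step 2: Constraint must be active: 7*x = 10
x* = 10/7 = 1.4286 (rounded; the exact value 10/7 is used below)
lambda = (2*4*(10/7) - 8)/7 = 0.4898
Step 3: Compute optimal value.
f(x*) = 4*(10/7)^2 - 8*(10/7) = -3.2653


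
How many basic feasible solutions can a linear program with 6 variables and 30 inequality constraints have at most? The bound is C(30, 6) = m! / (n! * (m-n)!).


Each vertex corresponds to some choice of n active constraints out of m, so the number of vertices is at most C(m, n) = m! / (n!(m-n)!).
m = 30, n = 6
Numerator: 30 * 29 * 28 * 27 * 26 * 25
Denominator: 6! = 720
C(30, 6) = 593775


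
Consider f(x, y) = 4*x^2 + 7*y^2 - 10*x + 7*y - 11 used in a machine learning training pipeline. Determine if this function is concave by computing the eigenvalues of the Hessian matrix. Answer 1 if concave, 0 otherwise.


The Hessian of f(x,y) = 4*x^2 + 7*y^2 - 10*x + 7*y - 11 is:
H = [[8, 0], [0, 14]]
Trace = 8 + 14 = 22
Determinant = 8*14 - (0)^2 = 112
Discriminant = (22)^2 - 4*112 = 36.0
Eigenvalues: lambda_1 = 8.0, lambda_2 = 14.0
The function is not concave.

0


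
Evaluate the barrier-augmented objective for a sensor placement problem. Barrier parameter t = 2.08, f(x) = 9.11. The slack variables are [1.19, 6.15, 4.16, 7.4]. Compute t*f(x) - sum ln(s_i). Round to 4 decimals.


Step 1: Compute log-barrier.
ln values: [0.174, 1.8165, 1.4255, 2.0015]
phi = -(0.174 + 1.8165 + 1.4255 + 2.0015) = -5.4174
Step 2: Compute augmented objective.
t*f(x) = 2.08*9.11 = 18.9488
Total = 18.9488 - 5.4174 = 13.5314


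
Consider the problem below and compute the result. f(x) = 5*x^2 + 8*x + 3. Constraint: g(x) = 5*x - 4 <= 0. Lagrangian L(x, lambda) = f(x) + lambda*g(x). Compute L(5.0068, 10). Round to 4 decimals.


Step 1: Evaluate f(x).
f(5.0068) = 5*5.0068^2 + 8*5.0068 + 3 = 168.3946
Step 2: Evaluate g(x).
g(5.0068) = 5*5.0068 - 4 = 21.034
Step 3: Compute Lagrangian.
L = 168.3946 + 10*21.034 = 378.7346


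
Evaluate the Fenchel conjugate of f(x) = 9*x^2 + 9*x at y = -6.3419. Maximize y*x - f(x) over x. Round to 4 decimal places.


f*(y) = sup_x {y*x - a*x^2 - b*x} = sup_x {(y-b)*x - a*x^2}
FOC: (y - b) - 2a*x = 0 => x* = (y - b)/(2a)
x* = (-6.3419 - 9)/(2*9) = -0.8523
f*(-6.3419) = (y-b)^2/(4a) = (-6.3419 - 9)^2/(4*9)
= 235.3739/36 = 6.5382


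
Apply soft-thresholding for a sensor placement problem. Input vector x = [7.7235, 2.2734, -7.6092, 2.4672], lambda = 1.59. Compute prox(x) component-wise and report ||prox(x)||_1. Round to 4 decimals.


Soft-thresholding with lambda = 1.59:
prox(7.7235) = sign(7.7235)*max(|7.7235| - 1.59, 0) = 6.1335
prox(2.2734) = sign(2.2734)*max(|2.2734| - 1.59, 0) = 0.6834
prox(-7.6092) = sign(-7.6092)*max(|-7.6092| - 1.59, 0) = -6.0192
prox(2.4672) = sign(2.4672)*max(|2.4672| - 1.59, 0) = 0.8772
prox(x) = [6.1335, 0.6834, -6.0192, 0.8772]
||prox(x)||_1 = 6.1335 + 0.6834 + 6.0192 + 0.8772 = 13.7133


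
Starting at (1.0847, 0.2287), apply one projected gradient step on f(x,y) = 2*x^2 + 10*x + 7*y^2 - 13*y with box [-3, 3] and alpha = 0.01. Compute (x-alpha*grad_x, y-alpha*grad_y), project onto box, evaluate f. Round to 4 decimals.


Step 1: Compute gradient at (1.0847, 0.2287).
grad_x = 2*2*1.0847 + 10 = 14.3388
grad_y = 2*7*0.2287 - 13 = -9.7982
Step 2: Gradient step.
x_raw = 1.0847 - 0.01*14.3388 = 0.9413
y_raw = 0.2287 - 0.01*-9.7982 = 0.3267
Step 3: Project onto [-3, 3].
x_proj = clip(0.9413) = 0.9413
y_proj = clip(0.3267) = 0.3267
Step 4: Evaluate f.
f(0.9413, 0.3267) = 7.6854


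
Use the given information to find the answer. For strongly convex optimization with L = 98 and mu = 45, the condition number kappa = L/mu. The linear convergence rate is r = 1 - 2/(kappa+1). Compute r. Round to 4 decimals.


Step 1: Compute the condition number.
kappa = L/mu = 98/45 = 2.1778
Step 2: Compute the convergence rate.
r = 1 - 2/(kappa + 1) = 1 - 2*mu/(L + mu) = (L - mu)/(L + mu) = 53/143 = 0.3706


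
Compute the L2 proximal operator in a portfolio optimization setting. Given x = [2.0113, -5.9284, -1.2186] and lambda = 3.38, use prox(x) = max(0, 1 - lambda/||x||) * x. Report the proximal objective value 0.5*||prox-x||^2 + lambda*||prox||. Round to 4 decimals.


Step 1: Compute ||x||.
||x|| = 6.3778
Step 2: Compute scaling factor.
scale = max(0, 1 - 3.38/6.3778) = 0.47
Step 3: prox(x) = [0.9454, -2.7866, -0.5728]
||prox(x)|| = 2.9978
Step 4: Proximal objective.
0.5*||prox-x||^2 = 5.7122
lambda*||prox|| = 10.1326
Total = 15.8447


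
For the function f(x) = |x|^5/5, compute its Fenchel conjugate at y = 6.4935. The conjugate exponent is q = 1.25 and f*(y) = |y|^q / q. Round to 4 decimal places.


The conjugate exponent q satisfies 1/p + 1/q = 1.
p = 5, so q = 5/(5 - 1) = 1.25
|y|^q = 6.4935^1.25 = 10.3657
f*(6.4935) = 10.3657 / 1.25 = 8.2926


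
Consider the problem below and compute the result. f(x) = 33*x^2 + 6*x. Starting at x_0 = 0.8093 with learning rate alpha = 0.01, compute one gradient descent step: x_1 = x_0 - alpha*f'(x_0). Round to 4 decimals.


We compute the gradient at x_0 and apply the update.
f'(x) = 66*x + 6
f'(0.8093) = 66*0.8093 + 6 = 59.4138
x_1 = 0.8093 - 0.01*59.4138 = 0.2152


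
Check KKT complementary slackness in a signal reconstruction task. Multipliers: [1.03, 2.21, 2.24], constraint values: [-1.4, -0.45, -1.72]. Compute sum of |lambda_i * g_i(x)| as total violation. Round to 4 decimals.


KKT complementary slackness check:
lambda_1 * g_1 = 1.03 * -1.4 = -1.442
lambda_2 * g_2 = 2.21 * -0.45 = -0.9945
lambda_3 * g_3 = 2.24 * -1.72 = -3.8528
Total violation = 1.442 + 0.9945 + 3.8528 = 6.2893


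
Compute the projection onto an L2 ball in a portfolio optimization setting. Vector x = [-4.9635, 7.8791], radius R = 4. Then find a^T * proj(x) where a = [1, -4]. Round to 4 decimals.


Step 1: Compute ||x|| (intermediates to 6 decimals).
||x|| = sqrt((-4.9635)^2 + 7.8791^2) = 9.312172
Step 2: Project.
Since ||x|| > R, scale = R/||x|| = 4/9.312172 = 0.429545, proj(x) = scale * x
proj(x) = [-2.132047, 3.384428]
Step 3: Dot product.
a^T * proj(x) = 1*(-2.132047) - 4*3.384428 = -15.6698


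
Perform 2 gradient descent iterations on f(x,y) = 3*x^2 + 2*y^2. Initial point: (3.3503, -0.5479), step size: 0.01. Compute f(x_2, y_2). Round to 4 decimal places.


Gradient descent on f(x,y) = 3*x^2 + 2*y^2.
Starting point: (3.3503, -0.5479), alpha = 0.01
Step 1: grad_x = 2*3*3.3503 = 20.1018, grad_y = 2*2*-0.5479 = -2.1916
  x_1 = 3.3503 - 0.01*20.1018 = 3.1493
  y_1 = -0.5479 - 0.01*-2.1916 = -0.526
Step 2: grad_x = 2*3*3.1493 = 18.8957, grad_y = 2*2*-0.526 = -2.1039
  x_2 = 3.1493 - 0.01*18.8957 = 2.9603
  y_2 = -0.526 - 0.01*-2.1039 = -0.5049
f(2.9603, -0.5049) = 3*2.9603^2 + 2*(-0.5049)^2 = 26.8005


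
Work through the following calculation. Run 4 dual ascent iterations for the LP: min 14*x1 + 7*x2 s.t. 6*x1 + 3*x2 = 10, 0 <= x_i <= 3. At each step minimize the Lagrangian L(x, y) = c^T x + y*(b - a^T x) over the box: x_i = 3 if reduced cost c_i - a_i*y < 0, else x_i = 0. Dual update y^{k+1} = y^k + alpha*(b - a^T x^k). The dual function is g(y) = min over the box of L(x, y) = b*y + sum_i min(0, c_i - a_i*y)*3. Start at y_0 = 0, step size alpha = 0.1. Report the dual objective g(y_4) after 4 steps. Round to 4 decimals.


Dual ascent for LP: min 14*x1 + 7*x2, 6*x1 + 3*x2 = 10, 0 <= x_i <= 3
Step 1: y^k = 0.0, reduced costs: (14.0, 7.0)
  x^k = (0.0, 0.0), subgradient = b - a^T x = 10.0
  y^{k+1} = 0.0 + 0.1*10.0 = 1.0
Step 2: y^k = 1.0, reduced costs: (8.0, 4.0)
  x^k = (0.0, 0.0), subgradient = b - a^T x = 10.0
  y^{k+1} = 1.0 + 0.1*10.0 = 2.0
Step 3: y^k = 2.0, reduced costs: (2.0, 1.0)
  x^k = (0.0, 0.0), subgradient = b - a^T x = 10.0
  y^{k+1} = 2.0 + 0.1*10.0 = 3.0
Step 4: y^k = 3.0, reduced costs: (-4.0, -2.0)
  x^k = (3.0, 3.0), subgradient = b - a^T x = -17.0
  y^{k+1} = 3.0 + 0.1*-17.0 = 1.3
Dual objective at y_4 = 1.3: reduced costs (6.2, 3.1), box minimizer x = (0.0, 0.0)
g(y_4) = b*y + (c1 - a1*y)*x1 + (c2 - a2*y)*x2 = 10*1.3 + 6.2*0.0 + 3.1*0.0 = 13.0 + 0.0 + 0.0 = 13.0


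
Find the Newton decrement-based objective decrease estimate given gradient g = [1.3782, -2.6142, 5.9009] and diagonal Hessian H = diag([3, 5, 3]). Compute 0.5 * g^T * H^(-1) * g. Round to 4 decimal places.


Step 1: H is diagonal, so H^(-1) * g = [0.4594, -0.5228, 1.967].
Step 2: g^T H^(-1) g = sum_i g_i^2 / H_ii
  = (1.3782)^2/3 + (-2.6142)^2/5 + (5.9009)^2/3
  = 0.6331 + 1.3668 + 11.6069 = 13.6068
Step 3: Objective decrease = 0.5 * g^T H^(-1) g = 6.8034


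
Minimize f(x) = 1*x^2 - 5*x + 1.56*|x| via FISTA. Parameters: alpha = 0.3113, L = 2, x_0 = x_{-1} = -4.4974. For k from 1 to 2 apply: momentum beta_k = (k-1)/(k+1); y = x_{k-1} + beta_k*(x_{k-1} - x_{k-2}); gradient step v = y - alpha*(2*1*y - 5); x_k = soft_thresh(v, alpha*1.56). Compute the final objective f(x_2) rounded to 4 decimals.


FISTA on f(x) = 1*x^2 - 5*x + 1.56*|x|
L = 2, alpha = 0.3113
Iteration 1: beta = 0.0, y = -4.4974 + 0.0*(-4.4974 + 4.4974) = -4.4974
  grad(y) = -13.9948, v = y - alpha*grad = -0.1408
  prox(v) = soft_thresh(-0.1408, 0.4856) = 0.0
Iteration 2: beta = 0.3333, y = 0.0 + 0.3333*(0.0 + 4.4974) = 1.4991
  grad(y) = -2.0017, v = y - alpha*grad = 2.1223
  prox(v) = soft_thresh(2.1223, 0.4856) = 1.6366
f(x_2) = 1*1.6366^2 - 5*1.6366 + 1.56*|1.6366| = -2.9515


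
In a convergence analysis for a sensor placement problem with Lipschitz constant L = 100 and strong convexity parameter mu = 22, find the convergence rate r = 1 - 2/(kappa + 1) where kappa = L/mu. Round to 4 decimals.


Step 1: Compute the condition number.
kappa = L/mu = 100/22 = 4.5455
Step 2: Compute the convergence rate.
r = 1 - 2/(kappa + 1) = 1 - 2*mu/(L + mu) = (L - mu)/(L + mu) = 78/122 = 0.6393


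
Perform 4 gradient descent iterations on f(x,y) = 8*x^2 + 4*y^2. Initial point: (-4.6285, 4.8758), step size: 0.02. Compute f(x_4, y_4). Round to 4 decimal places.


Gradient descent on f(x,y) = 8*x^2 + 4*y^2.
Starting point: (-4.6285, 4.8758), alpha = 0.02
Step 1: grad_x = 2*8*-4.6285 = -74.056, grad_y = 2*4*4.8758 = 39.0064
  x_1 = -4.6285 - 0.02*-74.056 = -3.1474
  y_1 = 4.8758 - 0.02*39.0064 = 4.0957
Step 2: grad_x = 2*8*-3.1474 = -50.3581, grad_y = 2*4*4.0957 = 32.7654
  x_2 = -3.1474 - 0.02*-50.3581 = -2.1402
  y_2 = 4.0957 - 0.02*32.7654 = 3.4404
Step 3: grad_x = 2*8*-2.1402 = -34.2435, grad_y = 2*4*3.4404 = 27.5229
  x_3 = -2.1402 - 0.02*-34.2435 = -1.4553
  y_3 = 3.4404 - 0.02*27.5229 = 2.8899
Step 4: grad_x = 2*8*-1.4553 = -23.2856, grad_y = 2*4*2.8899 = 23.1192
  x_4 = -1.4553 - 0.02*-23.2856 = -0.9896
  y_4 = 2.8899 - 0.02*23.1192 = 2.4275
f(-0.9896, 2.4275) = 8*(-0.9896)^2 + 4*2.4275^2 = 31.4065


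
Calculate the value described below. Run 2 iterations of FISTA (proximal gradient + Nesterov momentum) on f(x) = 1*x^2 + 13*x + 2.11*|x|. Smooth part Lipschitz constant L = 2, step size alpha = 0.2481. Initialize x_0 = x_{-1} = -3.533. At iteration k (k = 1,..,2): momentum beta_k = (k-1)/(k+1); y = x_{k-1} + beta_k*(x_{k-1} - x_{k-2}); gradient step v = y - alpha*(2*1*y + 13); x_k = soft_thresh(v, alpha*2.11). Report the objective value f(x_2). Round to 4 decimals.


FISTA on f(x) = 1*x^2 + 13*x + 2.11*|x|
L = 2, alpha = 0.2481
Iteration 1: beta = 0.0, y = -3.533 + 0.0*(-3.533 + 3.533) = -3.533
  grad(y) = 5.934, v = y - alpha*grad = -5.0052
  prox(v) = soft_thresh(-5.0052, 0.5235) = -4.4817
Iteration 2: beta = 0.3333, y = -4.4817 + 0.3333*(-4.4817 + 3.533) = -4.798
  grad(y) = 3.404, v = y - alpha*grad = -5.6425
  prox(v) = soft_thresh(-5.6425, 0.5235) = -5.119
f(x_2) = 1*(-5.119)^2 + 13*(-5.119) + 2.11*|-5.119| = -29.5418


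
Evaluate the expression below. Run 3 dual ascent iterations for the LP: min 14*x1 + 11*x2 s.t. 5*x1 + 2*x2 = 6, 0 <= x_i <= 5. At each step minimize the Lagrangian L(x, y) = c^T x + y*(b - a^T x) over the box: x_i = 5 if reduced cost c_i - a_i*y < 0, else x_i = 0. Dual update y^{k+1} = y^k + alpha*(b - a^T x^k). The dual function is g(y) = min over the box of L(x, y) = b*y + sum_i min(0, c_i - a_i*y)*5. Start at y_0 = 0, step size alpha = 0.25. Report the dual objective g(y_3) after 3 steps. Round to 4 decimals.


Dual ascent for LP: min 14*x1 + 11*x2, 5*x1 + 2*x2 = 6, 0 <= x_i <= 5
Step 1: y^k = 0.0, reduced costs: (14.0, 11.0)
  x^k = (0.0, 0.0), subgradient = b - a^T x = 6.0
  y^{k+1} = 0.0 + 0.25*6.0 = 1.5
Step 2: y^k = 1.5, reduced costs: (6.5, 8.0)
  x^k = (0.0, 0.0), subgradient = b - a^T x = 6.0
  y^{k+1} = 1.5 + 0.25*6.0 = 3.0
Step 3: y^k = 3.0, reduced costs: (-1.0, 5.0)
  x^k = (5.0, 0.0), subgradient = b - a^T x = -19.0
  y^{k+1} = 3.0 + 0.25*-19.0 = -1.75
Dual objective at y_3 = -1.75: reduced costs (22.75, 14.5), box minimizer x = (0.0, 0.0)
g(y_3) = b*y + (c1 - a1*y)*x1 + (c2 - a2*y)*x2 = 6*(-1.75) + 22.75*0.0 + 14.5*0.0 = -10.5 + 0.0 + 0.0 = -10.5


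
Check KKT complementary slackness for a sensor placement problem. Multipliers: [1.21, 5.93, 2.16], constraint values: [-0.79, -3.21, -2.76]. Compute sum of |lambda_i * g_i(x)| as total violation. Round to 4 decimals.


KKT complementary slackness check:
lambda_1 * g_1 = 1.21 * -0.79 = -0.9559
lambda_2 * g_2 = 5.93 * -3.21 = -19.0353
lambda_3 * g_3 = 2.16 * -2.76 = -5.9616
Total violation = 0.9559 + 19.0353 + 5.9616 = 25.9528


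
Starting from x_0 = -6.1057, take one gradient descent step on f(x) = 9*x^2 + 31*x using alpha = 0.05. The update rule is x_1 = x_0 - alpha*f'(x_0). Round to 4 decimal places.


We compute the gradient at x_0 and apply the update.
f'(x) = 18*x + 31
f'(-6.1057) = 18*-6.1057 + 31 = -78.9026
x_1 = -6.1057 - 0.05*-78.9026 = -2.1606


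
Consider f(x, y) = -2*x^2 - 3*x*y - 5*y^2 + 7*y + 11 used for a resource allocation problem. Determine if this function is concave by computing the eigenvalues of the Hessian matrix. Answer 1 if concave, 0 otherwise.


The Hessian of f(x,y) = -2*x^2 - 3*x*y - 5*y^2 + 7*y + 11 is:
H = [[-4, -3], [-3, -10]]
Trace = -4 - 10 = -14
Determinant = -4*-10 - (-3)^2 = 31
Discriminant = (-14)^2 - 4*31 = 72.0
Eigenvalues: lambda_1 = -11.2426, lambda_2 = -2.7574
The function is concave.

1


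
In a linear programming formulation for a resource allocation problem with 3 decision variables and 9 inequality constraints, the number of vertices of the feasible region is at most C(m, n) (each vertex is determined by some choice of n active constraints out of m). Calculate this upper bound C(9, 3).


Each vertex corresponds to some choice of n active constraints out of m, so the number of vertices is at most C(m, n) = m! / (n!(m-n)!).
m = 9, n = 3
Numerator: 9 * 8 * 7
Denominator: 3! = 6
C(9, 3) = 84


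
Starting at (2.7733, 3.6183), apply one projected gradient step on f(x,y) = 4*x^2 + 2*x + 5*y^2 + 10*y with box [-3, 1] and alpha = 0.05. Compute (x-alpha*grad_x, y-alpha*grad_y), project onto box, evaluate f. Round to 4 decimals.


Step 1: Compute gradient at (2.7733, 3.6183).
grad_x = 2*4*2.7733 + 2 = 24.1864
grad_y = 2*5*3.6183 + 10 = 46.183
Step 2: Gradient step.
x_raw = 2.7733 - 0.05*24.1864 = 1.564
y_raw = 3.6183 - 0.05*46.183 = 1.3092
Step 3: Project onto [-3, 1].
x_proj = clip(1.564) = 1.0
y_proj = clip(1.3092) = 1.0
Step 4: Evaluate f.
f(1.0, 1.0) = 21.0


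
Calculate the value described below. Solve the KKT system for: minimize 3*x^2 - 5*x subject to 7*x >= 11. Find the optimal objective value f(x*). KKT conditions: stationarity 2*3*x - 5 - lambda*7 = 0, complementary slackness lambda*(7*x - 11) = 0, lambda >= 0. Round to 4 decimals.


Step 1: Try lambda = 0 (constraint inactive).
x_unc = 5/(2*3) = 0.8333
Check: 7*0.8333 = 5.8331 < 11 -- violated!
Step 2: Constraint must be active: 7*x = 11
x* = 11/7 = 1.5714 (rounded; the exact value 11/7 is used below)
lambda = (2*3*(11/7) - 5)/7 = 0.6327
Step 3: Compute optimal value.
f(x*) = 3*(11/7)^2 - 5*(11/7) = -0.449


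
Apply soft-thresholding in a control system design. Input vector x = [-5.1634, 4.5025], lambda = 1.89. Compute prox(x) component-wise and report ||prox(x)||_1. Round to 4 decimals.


Soft-thresholding with lambda = 1.89:
prox(-5.1634) = sign(-5.1634)*max(|-5.1634| - 1.89, 0) = -3.2734
prox(4.5025) = sign(4.5025)*max(|4.5025| - 1.89, 0) = 2.6125
prox(x) = [-3.2734, 2.6125]
||prox(x)||_1 = 3.2734 + 2.6125 = 5.8859


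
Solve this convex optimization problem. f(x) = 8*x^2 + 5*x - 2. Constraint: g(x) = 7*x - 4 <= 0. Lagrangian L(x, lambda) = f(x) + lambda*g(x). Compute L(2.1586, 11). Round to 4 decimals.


Step 1: Evaluate f(x).
f(2.1586) = 8*2.1586^2 + 5*2.1586 - 2 = 46.0694
Step 2: Evaluate g(x).
g(2.1586) = 7*2.1586 - 4 = 11.1102
Step 3: Compute Lagrangian.
L = 46.0694 + 11*11.1102 = 168.2816


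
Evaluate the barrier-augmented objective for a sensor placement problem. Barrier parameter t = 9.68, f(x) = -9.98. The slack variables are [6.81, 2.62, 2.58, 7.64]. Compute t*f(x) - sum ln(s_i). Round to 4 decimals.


Step 1: Compute log-barrier.
ln values: [1.9184, 0.9632, 0.9478, 2.0334]
phi = -(1.9184 + 0.9632 + 0.9478 + 2.0334) = -5.8628
Step 2: Compute augmented objective.
t*f(x) = 9.68*-9.98 = -96.6064
Total = -96.6064 - 5.8628 = -102.4692


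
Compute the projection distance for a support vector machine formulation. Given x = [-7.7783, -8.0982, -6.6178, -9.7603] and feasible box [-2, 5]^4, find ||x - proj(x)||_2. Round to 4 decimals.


Project each component onto [-2, 5].
clip(-7.7783) = -2.0, clip(-8.0982) = -2.0, clip(-6.6178) = -2.0, clip(-9.7603) = -2.0
Projection = [-2.0, -2.0, -2.0, -2.0]
Squared diffs: [33.3888, 37.188, 21.3241, 60.2223]
Distance = sqrt(152.1232) = 12.3338


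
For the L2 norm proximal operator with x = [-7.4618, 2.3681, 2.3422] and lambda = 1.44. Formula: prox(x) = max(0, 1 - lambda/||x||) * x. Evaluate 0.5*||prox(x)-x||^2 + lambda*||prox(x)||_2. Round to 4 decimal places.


Step 1: Compute ||x||.
||x|| = 8.1714
Step 2: Compute scaling factor.
scale = max(0, 1 - 1.44/8.1714) = 0.8238
Step 3: prox(x) = [-6.1469, 1.9508, 1.9294]
||prox(x)|| = 6.7314
Step 4: Proximal objective.
0.5*||prox-x||^2 = 1.0368
lambda*||prox|| = 9.6932
Total = 10.7301


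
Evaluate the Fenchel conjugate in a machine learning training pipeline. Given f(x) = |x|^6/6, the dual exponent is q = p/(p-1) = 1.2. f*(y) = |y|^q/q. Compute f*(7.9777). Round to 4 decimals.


The conjugate exponent q satisfies 1/p + 1/q = 1.
p = 6, so q = 6/(6 - 1) = 1.2
|y|^q = 7.9777^1.2 = 12.0852
f*(7.9777) = 12.0852 / 1.2 = 10.071


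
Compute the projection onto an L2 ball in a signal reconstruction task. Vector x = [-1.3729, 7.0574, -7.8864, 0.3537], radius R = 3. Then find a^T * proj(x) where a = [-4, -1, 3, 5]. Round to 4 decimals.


Step 1: Compute ||x|| (intermediates to 6 decimals).
||x|| = sqrt((-1.3729)^2 + 7.0574^2 + (-7.8864)^2 + 0.3537^2) = 10.677648
Step 2: Project.
Since ||x|| > R, scale = R/||x|| = 3/10.677648 = 0.280961, proj(x) = scale * x
proj(x) = [-0.385731, 1.982854, -2.215771, 0.099376]
Step 3: Dot product.
a^T * proj(x) = -4*(-0.385731) - 1*1.982854 + 3*(-2.215771) + 5*0.099376 = -6.5904


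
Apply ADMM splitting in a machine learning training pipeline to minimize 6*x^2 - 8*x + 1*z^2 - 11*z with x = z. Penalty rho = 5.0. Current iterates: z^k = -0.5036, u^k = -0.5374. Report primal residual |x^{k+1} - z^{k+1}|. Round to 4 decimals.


ADMM iteration with rho = 5.0, z^k = -0.5036, u^k = -0.5374
Step 1: x-update.
Minimize 6*x^2 - 8*x + (5.0/2)*(x + 0.5036 - 0.5374)^2
FOC: (2*6 + 5.0)*x = 8 + 5.0*(-0.5036 + 0.5374)
x^{k+1} = 0.4805
Step 2: z-update.
Minimize 1*z^2 - 11*z + (5.0/2)*(0.4805 - z - 0.5374)^2
FOC: (2*1 + 5.0)*z = 11 + 5.0*(0.4805 - 0.5374)
z^{k+1} = 1.5308
Step 3: u-update.
u^{k+1} = -0.5374 + 0.4805 - 1.5308 = -1.5877
Step 4: Primal residual = |0.4805 - 1.5308| = 1.0503


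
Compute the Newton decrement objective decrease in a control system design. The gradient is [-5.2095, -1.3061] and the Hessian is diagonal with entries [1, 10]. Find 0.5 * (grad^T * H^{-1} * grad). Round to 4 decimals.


Step 1: H is diagonal, so H^(-1) * g = [-5.2095, -0.1306].
Step 2: g^T H^(-1) g = sum_i g_i^2 / H_ii
  = (-5.2095)^2/1 + (-1.3061)^2/10
  = 27.1389 + 0.1706 = 27.3095
Step 3: Objective decrease = 0.5 * g^T H^(-1) g = 13.6547


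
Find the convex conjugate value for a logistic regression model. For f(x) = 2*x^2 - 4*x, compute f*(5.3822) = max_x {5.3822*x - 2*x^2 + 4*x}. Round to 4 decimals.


f*(y) = sup_x {y*x - a*x^2 - b*x} = sup_x {(y-b)*x - a*x^2}
FOC: (y - b) - 2a*x = 0 => x* = (y - b)/(2a)
x* = (5.3822 + 4)/(2*2) = 2.3456
f*(5.3822) = (y-b)^2/(4a) = (5.3822 + 4)^2/(4*2)
= 88.0257/8 = 11.0032


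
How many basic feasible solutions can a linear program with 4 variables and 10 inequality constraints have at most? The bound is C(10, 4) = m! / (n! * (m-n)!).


Each vertex corresponds to some choice of n active constraints out of m, so the number of vertices is at most C(m, n) = m! / (n!(m-n)!).
m = 10, n = 4
Numerator: 10 * 9 * 8 * 7
Denominator: 4! = 24
C(10, 4) = 210


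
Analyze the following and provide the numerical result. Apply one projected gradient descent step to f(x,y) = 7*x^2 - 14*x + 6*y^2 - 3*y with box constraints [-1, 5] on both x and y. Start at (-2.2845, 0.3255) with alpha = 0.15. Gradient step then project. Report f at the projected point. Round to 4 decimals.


Step 1: Compute gradient at (-2.2845, 0.3255).
grad_x = 2*7*-2.2845 - 14 = -45.983
grad_y = 2*6*0.3255 - 3 = 0.906
Step 2: Gradient step.
x_raw = -2.2845 - 0.15*-45.983 = 4.613
y_raw = 0.3255 - 0.15*0.906 = 0.1896
Step 3: Project onto [-1, 5].
x_proj = clip(4.613) = 4.613
y_proj = clip(0.1896) = 0.1896
Step 4: Evaluate f.
f(4.613, 0.1896) = 84.0207


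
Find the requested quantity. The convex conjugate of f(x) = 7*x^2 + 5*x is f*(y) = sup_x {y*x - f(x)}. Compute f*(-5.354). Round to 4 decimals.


f*(y) = sup_x {y*x - a*x^2 - b*x} = sup_x {(y-b)*x - a*x^2}
FOC: (y - b) - 2a*x = 0 => x* = (y - b)/(2a)
x* = (-5.354 - 5)/(2*7) = -0.7396
f*(-5.354) = (y-b)^2/(4a) = (-5.354 - 5)^2/(4*7)
= 107.2053/28 = 3.8288


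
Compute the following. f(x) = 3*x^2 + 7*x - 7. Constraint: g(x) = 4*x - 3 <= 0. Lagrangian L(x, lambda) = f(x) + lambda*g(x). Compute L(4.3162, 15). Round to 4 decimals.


Step 1: Evaluate f(x).
f(4.3162) = 3*4.3162^2 + 7*4.3162 - 7 = 79.1021
Step 2: Evaluate g(x).
g(4.3162) = 4*4.3162 - 3 = 14.2648
Step 3: Compute Lagrangian.
L = 79.1021 + 15*14.2648 = 293.0741


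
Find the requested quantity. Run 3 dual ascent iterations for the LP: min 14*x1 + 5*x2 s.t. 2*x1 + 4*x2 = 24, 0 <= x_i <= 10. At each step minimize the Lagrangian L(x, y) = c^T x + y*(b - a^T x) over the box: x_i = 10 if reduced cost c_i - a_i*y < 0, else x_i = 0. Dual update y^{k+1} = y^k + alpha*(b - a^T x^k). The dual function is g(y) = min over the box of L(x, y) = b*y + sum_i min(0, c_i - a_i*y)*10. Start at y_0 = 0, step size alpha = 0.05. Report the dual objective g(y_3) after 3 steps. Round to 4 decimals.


Dual ascent for LP: min 14*x1 + 5*x2, 2*x1 + 4*x2 = 24, 0 <= x_i <= 10
Step 1: y^k = 0.0, reduced costs: (14.0, 5.0)
  x^k = (0.0, 0.0), subgradient = b - a^T x = 24.0
  y^{k+1} = 0.0 + 0.05*24.0 = 1.2
Step 2: y^k = 1.2, reduced costs: (11.6, 0.2)
  x^k = (0.0, 0.0), subgradient = b - a^T x = 24.0
  y^{k+1} = 1.2 + 0.05*24.0 = 2.4
Step 3: y^k = 2.4, reduced costs: (9.2, -4.6)
  x^k = (0.0, 10.0), subgradient = b - a^T x = -16.0
  y^{k+1} = 2.4 + 0.05*-16.0 = 1.6
Dual objective at y_3 = 1.6: reduced costs (10.8, -1.4), box minimizer x = (0.0, 10.0)
g(y_3) = b*y + (c1 - a1*y)*x1 + (c2 - a2*y)*x2 = 24*1.6 + 10.8*0.0 + (-1.4)*10.0 = 38.4 + 0.0 - 14.0 = 24.4


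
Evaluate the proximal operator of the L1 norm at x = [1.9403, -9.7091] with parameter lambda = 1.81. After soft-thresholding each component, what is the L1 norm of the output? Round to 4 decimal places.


Soft-thresholding with lambda = 1.81:
prox(1.9403) = sign(1.9403)*max(|1.9403| - 1.81, 0) = 0.1303
prox(-9.7091) = sign(-9.7091)*max(|-9.7091| - 1.81, 0) = -7.8991
prox(x) = [0.1303, -7.8991]
||prox(x)||_1 = 0.1303 + 7.8991 = 8.0294


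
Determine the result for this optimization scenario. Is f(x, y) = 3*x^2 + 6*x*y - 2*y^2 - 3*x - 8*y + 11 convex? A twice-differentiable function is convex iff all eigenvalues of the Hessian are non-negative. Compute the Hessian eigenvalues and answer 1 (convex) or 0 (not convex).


The Hessian of f(x,y) = 3*x^2 + 6*x*y - 2*y^2 - 3*x - 8*y + 11 is:
H = [[6, 6], [6, -4]]
Trace = 6 - 4 = 2
Determinant = 6*-4 - (6)^2 = -60
Discriminant = (2)^2 - 4*-60 = 244.0
Eigenvalues: lambda_1 = -6.8102, lambda_2 = 8.8102
The function is not convex.

0


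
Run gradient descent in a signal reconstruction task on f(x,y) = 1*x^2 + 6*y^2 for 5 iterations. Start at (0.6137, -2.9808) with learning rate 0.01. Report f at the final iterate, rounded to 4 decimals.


Gradient descent on f(x,y) = 1*x^2 + 6*y^2.
Starting point: (0.6137, -2.9808), alpha = 0.01
Step 1: grad_x = 2*1*0.6137 = 1.2274, grad_y = 2*6*-2.9808 = -35.7696
  x_1 = 0.6137 - 0.01*1.2274 = 0.6014
  y_1 = -2.9808 - 0.01*-35.7696 = -2.6231
Step 2: grad_x = 2*1*0.6014 = 1.2029, grad_y = 2*6*-2.6231 = -31.4772
  x_2 = 0.6014 - 0.01*1.2029 = 0.5894
  y_2 = -2.6231 - 0.01*-31.4772 = -2.3083
Step 3: grad_x = 2*1*0.5894 = 1.1788, grad_y = 2*6*-2.3083 = -27.7
  x_3 = 0.5894 - 0.01*1.1788 = 0.5776
  y_3 = -2.3083 - 0.01*-27.7 = -2.0313
Step 4: grad_x = 2*1*0.5776 = 1.1552, grad_y = 2*6*-2.0313 = -24.376
  x_4 = 0.5776 - 0.01*1.1552 = 0.5661
  y_4 = -2.0313 - 0.01*-24.376 = -1.7876
Step 5: grad_x = 2*1*0.5661 = 1.1321, grad_y = 2*6*-1.7876 = -21.4509
  x_5 = 0.5661 - 0.01*1.1321 = 0.5547
  y_5 = -1.7876 - 0.01*-21.4509 = -1.5731
f(0.5547, -1.5731) = 1*0.5547^2 + 6*(-1.5731)^2 = 15.1549


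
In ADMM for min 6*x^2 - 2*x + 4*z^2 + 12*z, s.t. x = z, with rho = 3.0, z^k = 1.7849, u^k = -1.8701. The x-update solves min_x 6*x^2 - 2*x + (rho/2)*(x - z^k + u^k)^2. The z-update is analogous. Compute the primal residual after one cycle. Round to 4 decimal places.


ADMM iteration with rho = 3.0, z^k = 1.7849, u^k = -1.8701
Step 1: x-update.
Minimize 6*x^2 - 2*x + (3.0/2)*(x - 1.7849 - 1.8701)^2
FOC: (2*6 + 3.0)*x = 2 + 3.0*(1.7849 + 1.8701)
x^{k+1} = 0.8643
Step 2: z-update.
Minimize 4*z^2 + 12*z + (3.0/2)*(0.8643 - z - 1.8701)^2
FOC: (2*4 + 3.0)*z = -12 + 3.0*(0.8643 - 1.8701)
z^{k+1} = -1.3652
Step 3: u-update.
u^{k+1} = -1.8701 + 0.8643 + 1.3652 = 0.3594
Step 4: Primal residual = |0.8643 + 1.3652| = 2.2295


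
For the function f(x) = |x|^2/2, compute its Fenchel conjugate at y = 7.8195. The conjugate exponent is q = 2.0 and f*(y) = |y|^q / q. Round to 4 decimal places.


The conjugate exponent q satisfies 1/p + 1/q = 1.
p = 2, so q = 2/(2 - 1) = 2.0
|y|^q = 7.8195^2.0 = 61.1446
f*(7.8195) = 61.1446 / 2.0 = 30.5723


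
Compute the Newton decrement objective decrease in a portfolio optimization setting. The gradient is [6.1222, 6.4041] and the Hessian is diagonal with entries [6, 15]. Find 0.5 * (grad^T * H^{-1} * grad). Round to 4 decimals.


Step 1: H is diagonal, so H^(-1) * g = [1.0204, 0.4269].
Step 2: g^T H^(-1) g = sum_i g_i^2 / H_ii
  = (6.1222)^2/6 + (6.4041)^2/15
  = 6.2469 + 2.7342 = 8.9811
Step 3: Objective decrease = 0.5 * g^T H^(-1) g = 4.4905


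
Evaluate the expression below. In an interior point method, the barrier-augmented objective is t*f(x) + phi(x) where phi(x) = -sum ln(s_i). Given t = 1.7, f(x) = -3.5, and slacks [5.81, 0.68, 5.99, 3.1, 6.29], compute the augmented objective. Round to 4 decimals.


Step 1: Compute log-barrier.
ln values: [1.7596, -0.3857, 1.7901, 1.1314, 1.839]
phi = -(1.7596 - 0.3857 + 1.7901 + 1.1314 + 1.839) = -6.1344
Step 2: Compute augmented objective.
t*f(x) = 1.7*-3.5 = -5.95
Total = -5.95 - 6.1344 = -12.0844


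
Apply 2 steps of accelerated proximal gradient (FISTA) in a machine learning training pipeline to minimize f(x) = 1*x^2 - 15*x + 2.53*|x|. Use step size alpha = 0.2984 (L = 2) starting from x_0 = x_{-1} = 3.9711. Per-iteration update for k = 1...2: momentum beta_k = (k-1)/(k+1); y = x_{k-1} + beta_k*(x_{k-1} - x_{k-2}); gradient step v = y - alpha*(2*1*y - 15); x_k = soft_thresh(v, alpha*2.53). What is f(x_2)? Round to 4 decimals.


FISTA on f(x) = 1*x^2 - 15*x + 2.53*|x|
L = 2, alpha = 0.2984
Iteration 1: beta = 0.0, y = 3.9711 + 0.0*(3.9711 - 3.9711) = 3.9711
  grad(y) = -7.0578, v = y - alpha*grad = 6.0771
  prox(v) = soft_thresh(6.0771, 0.755) = 5.3222
Iteration 2: beta = 0.3333, y = 5.3222 + 0.3333*(5.3222 - 3.9711) = 5.7726
  grad(y) = -3.4549, v = y - alpha*grad = 6.8035
  prox(v) = soft_thresh(6.8035, 0.755) = 6.0485
f(x_2) = 1*6.0485^2 - 15*6.0485 + 2.53*|6.0485| = -38.8405


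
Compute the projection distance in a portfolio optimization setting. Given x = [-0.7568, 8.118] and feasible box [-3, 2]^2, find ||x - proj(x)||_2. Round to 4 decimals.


Project each component onto [-3, 2].
clip(-0.7568) = -0.7568, clip(8.118) = 2.0
Projection = [-0.7568, 2.0]
Squared diffs: [0.0, 37.4299]
Distance = sqrt(37.4299) = 6.118


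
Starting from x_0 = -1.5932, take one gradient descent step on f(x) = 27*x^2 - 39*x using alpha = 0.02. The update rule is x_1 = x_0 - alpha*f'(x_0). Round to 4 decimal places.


We compute the gradient at x_0 and apply the update.
f'(x) = 54*x - 39
f'(-1.5932) = 54*-1.5932 - 39 = -125.0328
x_1 = -1.5932 - 0.02*-125.0328 = 0.9075


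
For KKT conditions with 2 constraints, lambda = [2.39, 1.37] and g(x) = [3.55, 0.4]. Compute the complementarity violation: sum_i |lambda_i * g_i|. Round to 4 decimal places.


KKT complementary slackness check:
lambda_1 * g_1 = 2.39 * 3.55 = 8.4845
lambda_2 * g_2 = 1.37 * 0.4 = 0.548
Total violation = 8.4845 + 0.548 = 9.0325


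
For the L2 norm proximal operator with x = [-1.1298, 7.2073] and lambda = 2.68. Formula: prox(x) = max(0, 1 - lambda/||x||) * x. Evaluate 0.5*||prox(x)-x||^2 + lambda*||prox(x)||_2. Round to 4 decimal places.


Step 1: Compute ||x||.
||x|| = 7.2953
Step 2: Compute scaling factor.
scale = max(0, 1 - 2.68/7.2953) = 0.6326
Step 3: prox(x) = [-0.7148, 4.5596]
||prox(x)|| = 4.6153
Step 4: Proximal objective.
0.5*||prox-x||^2 = 3.5912
lambda*||prox|| = 12.369
Total = 15.9602


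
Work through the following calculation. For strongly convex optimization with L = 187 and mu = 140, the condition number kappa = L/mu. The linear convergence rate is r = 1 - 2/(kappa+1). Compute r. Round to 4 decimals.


Step 1: Compute the condition number.
kappa = L/mu = 187/140 = 1.3357
Step 2: Compute the convergence rate.
r = 1 - 2/(kappa + 1) = 1 - 2*mu/(L + mu) = (L - mu)/(L + mu) = 47/327 = 0.1437


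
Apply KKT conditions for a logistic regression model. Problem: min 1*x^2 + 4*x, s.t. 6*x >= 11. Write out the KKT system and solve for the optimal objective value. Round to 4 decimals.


Step 1: Try lambda = 0 (constraint inactive).
x_unc = -4/(2*1) = -2.0
Check: 6*-2.0 = -12.0 < 11 -- violated!
Step 2: Constraint must be active: 6*x = 11
x* = 11/6 = 1.8333 (rounded; the exact value 11/6 is used below)
lambda = (2*1*(11/6) + 4)/6 = 1.2778
Step 3: Compute optimal value.
f(x*) = 1*(11/6)^2 + 4*(11/6) = 10.6944


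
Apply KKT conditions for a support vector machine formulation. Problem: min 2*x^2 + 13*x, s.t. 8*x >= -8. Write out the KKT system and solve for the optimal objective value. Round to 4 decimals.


Step 1: Try lambda = 0 (constraint inactive).
x_unc = -13/(2*2) = -3.25
Check: 8*-3.25 = -26.0 < -8 -- violated!
Step 2: Constraint must be active: 8*x = -8
x* = -8/8 = -1.0
lambda = (2*2*(-1.0) + 13)/8 = 1.125
Step 3: Compute optimal value.
f(x*) = 2*(-1.0)^2 + 13*(-1.0) = -11.0


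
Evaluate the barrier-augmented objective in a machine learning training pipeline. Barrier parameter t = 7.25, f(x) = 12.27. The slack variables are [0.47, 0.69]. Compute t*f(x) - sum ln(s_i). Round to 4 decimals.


Step 1: Compute log-barrier.
ln values: [-0.755, -0.3711]
phi = -(-0.755 - 0.3711) = 1.1261
Step 2: Compute augmented objective.
t*f(x) = 7.25*12.27 = 88.9575
Total = 88.9575 + 1.1261 = 90.0836


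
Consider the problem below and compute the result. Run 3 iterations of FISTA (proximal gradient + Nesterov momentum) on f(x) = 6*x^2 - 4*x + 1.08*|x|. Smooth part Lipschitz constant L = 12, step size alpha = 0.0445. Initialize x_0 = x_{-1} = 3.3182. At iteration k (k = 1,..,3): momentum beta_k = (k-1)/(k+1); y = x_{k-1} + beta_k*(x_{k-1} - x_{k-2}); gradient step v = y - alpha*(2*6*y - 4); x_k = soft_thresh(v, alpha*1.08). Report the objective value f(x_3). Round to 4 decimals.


FISTA on f(x) = 6*x^2 - 4*x + 1.08*|x|
L = 12, alpha = 0.0445
Iteration 1: beta = 0.0, y = 3.3182 + 0.0*(3.3182 - 3.3182) = 3.3182
  grad(y) = 35.8184, v = y - alpha*grad = 1.7243
  prox(v) = soft_thresh(1.7243, 0.0481) = 1.6762
Iteration 2: beta = 0.3333, y = 1.6762 + 0.3333*(1.6762 - 3.3182) = 1.1289
  grad(y) = 9.5467, v = y - alpha*grad = 0.7041
  prox(v) = soft_thresh(0.7041, 0.0481) = 0.656
Iteration 3: beta = 0.5, y = 0.656 + 0.5*(0.656 - 1.6762) = 0.1459
  grad(y) = -2.2492, v = y - alpha*grad = 0.246
  prox(v) = soft_thresh(0.246, 0.0481) = 0.1979
f(x_3) = 6*0.1979^2 - 4*0.1979 + 1.08*|0.1979| = -0.3429


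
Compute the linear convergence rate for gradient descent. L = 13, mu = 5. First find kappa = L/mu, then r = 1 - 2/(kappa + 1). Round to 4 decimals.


Step 1: Compute the condition number.
kappa = L/mu = 13/5 = 2.6
Step 2: Compute the convergence rate.
r = 1 - 2/(kappa + 1) = 1 - 2*mu/(L + mu) = (L - mu)/(L + mu) = 8/18 = 0.4444


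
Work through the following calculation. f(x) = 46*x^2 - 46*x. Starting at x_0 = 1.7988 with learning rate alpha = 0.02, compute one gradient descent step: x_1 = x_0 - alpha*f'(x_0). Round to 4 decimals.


We compute the gradient at x_0 and apply the update.
f'(x) = 92*x - 46
f'(1.7988) = 92*1.7988 - 46 = 119.4896
x_1 = 1.7988 - 0.02*119.4896 = -0.591


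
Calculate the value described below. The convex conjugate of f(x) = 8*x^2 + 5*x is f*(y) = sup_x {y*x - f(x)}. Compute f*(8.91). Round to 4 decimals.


f*(y) = sup_x {y*x - a*x^2 - b*x} = sup_x {(y-b)*x - a*x^2}
FOC: (y - b) - 2a*x = 0 => x* = (y - b)/(2a)
x* = (8.91 - 5)/(2*8) = 0.2444
f*(8.91) = (y-b)^2/(4a) = (8.91 - 5)^2/(4*8)
= 15.2881/32 = 0.4778


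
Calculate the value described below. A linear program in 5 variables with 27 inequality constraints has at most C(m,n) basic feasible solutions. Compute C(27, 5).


Each vertex corresponds to some choice of n active constraints out of m, so the number of vertices is at most C(m, n) = m! / (n!(m-n)!).
m = 27, n = 5
Numerator: 27 * 26 * 25 * 24 * 23
Denominator: 5! = 120
C(27, 5) = 80730


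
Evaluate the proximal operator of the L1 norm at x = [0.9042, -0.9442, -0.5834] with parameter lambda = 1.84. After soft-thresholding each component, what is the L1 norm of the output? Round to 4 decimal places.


Soft-thresholding with lambda = 1.84:
prox(0.9042) = sign(0.9042)*max(|0.9042| - 1.84, 0) = 0.0
prox(-0.9442) = sign(-0.9442)*max(|-0.9442| - 1.84, 0) = 0.0
prox(-0.5834) = sign(-0.5834)*max(|-0.5834| - 1.84, 0) = 0.0
prox(x) = [0.0, 0.0, 0.0]
||prox(x)||_1 = 0.0 + 0.0 + 0.0 = 0.0


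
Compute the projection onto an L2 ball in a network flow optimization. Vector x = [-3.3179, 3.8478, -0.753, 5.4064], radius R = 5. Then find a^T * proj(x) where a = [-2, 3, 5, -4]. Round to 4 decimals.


Step 1: Compute ||x|| (intermediates to 6 decimals).
||x|| = sqrt((-3.3179)^2 + 3.8478^2 + (-0.753)^2 + 5.4064^2) = 7.457224
Step 2: Project.
Since ||x|| > R, scale = R/||x|| = 5/7.457224 = 0.670491, proj(x) = scale * x
proj(x) = [-2.224622, 2.579915, -0.50488, 3.624943]
Step 3: Dot product.
a^T * proj(x) = -2*(-2.224622) + 3*2.579915 + 5*(-0.50488) - 4*3.624943 = -4.8352


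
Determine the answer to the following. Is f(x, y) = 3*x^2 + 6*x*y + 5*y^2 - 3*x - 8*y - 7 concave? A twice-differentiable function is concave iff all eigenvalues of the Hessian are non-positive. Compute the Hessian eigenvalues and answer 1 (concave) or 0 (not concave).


The Hessian of f(x,y) = 3*x^2 + 6*x*y + 5*y^2 - 3*x - 8*y - 7 is:
H = [[6, 6], [6, 10]]
Trace = 6 + 10 = 16
Determinant = 6*10 - (6)^2 = 24
Discriminant = (16)^2 - 4*24 = 160.0
Eigenvalues: lambda_1 = 1.6754, lambda_2 = 14.3246
The function is not concave.

0
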